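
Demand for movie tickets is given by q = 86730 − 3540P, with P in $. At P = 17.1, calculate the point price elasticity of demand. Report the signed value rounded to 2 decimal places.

dq/dP = −3540. At P = 17.1, q = 86730 − 3540(17.1) = 26196.
Ed = (dq/dP)·(P/q) = −3540 × (17.1/26196) = -2.3108…

-2.31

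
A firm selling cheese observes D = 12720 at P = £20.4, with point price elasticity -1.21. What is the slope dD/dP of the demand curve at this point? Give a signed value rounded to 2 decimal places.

-754.47

Ed = (dD/dP)·(P/D) ⇒ dD/dP = Ed·D/P = (-1.21)·12720/20.4 = -754.4705…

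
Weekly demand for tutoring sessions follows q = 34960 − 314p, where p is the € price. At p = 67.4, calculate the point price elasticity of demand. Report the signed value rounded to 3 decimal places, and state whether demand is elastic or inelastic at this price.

dq/dp = −314. At p = 67.4, q = 34960 − 314(67.4) = 13796.4.
Ed = (dq/dp)·(p/q) = −314 × (67.4/13796.4) = -1.53399…
|Ed| = 1.534 > 1, so demand is elastic.

-1.534; elastic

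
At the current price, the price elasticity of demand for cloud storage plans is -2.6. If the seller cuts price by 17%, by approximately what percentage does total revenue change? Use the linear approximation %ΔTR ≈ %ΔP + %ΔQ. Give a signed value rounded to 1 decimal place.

+27.2%

%ΔQ ≈ Ed × %ΔP = (-2.6) × (-17%) = +44.2000%
%ΔTR ≈ %ΔP + %ΔQ = (-17%) + (+44.2000%) = +27.2000%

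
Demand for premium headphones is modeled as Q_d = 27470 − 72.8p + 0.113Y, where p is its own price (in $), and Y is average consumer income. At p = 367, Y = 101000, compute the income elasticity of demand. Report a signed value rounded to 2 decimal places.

0.94

At the given values, Q_d = 27470 − 72.8(367) + 0.113(101000) = 12165.4.
∂Q_d/∂Y = 0.113.
E = (0.113) × (101000/12165.4) = 0.9381…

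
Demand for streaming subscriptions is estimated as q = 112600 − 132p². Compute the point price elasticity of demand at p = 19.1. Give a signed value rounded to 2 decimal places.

dq/dp = −2·132·p = -5042.4. At p = 19.1, q = 64445.08.
Ed = (dq/dp)·(p/q) = (-5042.4) × (19.1/64445.08) = -1.4944…

-1.49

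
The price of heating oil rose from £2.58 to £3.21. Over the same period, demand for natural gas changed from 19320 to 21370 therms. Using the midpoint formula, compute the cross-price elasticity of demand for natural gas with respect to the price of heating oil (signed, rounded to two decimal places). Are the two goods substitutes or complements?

%ΔQ_{natural gas} = (21370 − 19320)/avg = 2050/20345 = 0.100761…
%ΔP_{heating oil} = (3.21 − 2.58)/avg = 0.63/2.895 = 0.217616…
E_cross = (2050/20345) / (0.63/2.895) = 0.4630…
E_cross > 0 ⇒ the goods are substitutes.

0.46; substitutes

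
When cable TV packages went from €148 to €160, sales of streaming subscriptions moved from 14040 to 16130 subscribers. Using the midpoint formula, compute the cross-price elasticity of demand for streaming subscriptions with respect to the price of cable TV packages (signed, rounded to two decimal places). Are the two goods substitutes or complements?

1.78; substitutes

%ΔQ_{streaming subscriptions} = (16130 − 14040)/avg = 2090/15085 = 0.138548…
%ΔP_{cable TV packages} = (160 − 148)/avg = 12/154 = 0.077922…
E_cross = (2090/15085) / (12/154) = 1.7780…
E_cross > 0 ⇒ the goods are substitutes.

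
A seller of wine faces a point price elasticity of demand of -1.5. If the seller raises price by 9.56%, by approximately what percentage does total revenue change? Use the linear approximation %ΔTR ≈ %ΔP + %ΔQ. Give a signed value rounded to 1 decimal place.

-4.8%

%ΔQ ≈ Ed × %ΔP = (-1.5) × (+9.56%) = -14.3400%
%ΔTR ≈ %ΔP + %ΔQ = (+9.56%) + (-14.3400%) = -4.7800%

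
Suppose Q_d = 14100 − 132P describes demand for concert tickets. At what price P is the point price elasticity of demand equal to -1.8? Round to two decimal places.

Ed = −132P/(14100 − 132P). Set this equal to -1.8:
132P = 1.8·(14100 − 132P) ⇒ 132P(1 + 1.8) = 1.8·14100
P = 1.8·14100 / (132·2.8) = 68.6688…

68.67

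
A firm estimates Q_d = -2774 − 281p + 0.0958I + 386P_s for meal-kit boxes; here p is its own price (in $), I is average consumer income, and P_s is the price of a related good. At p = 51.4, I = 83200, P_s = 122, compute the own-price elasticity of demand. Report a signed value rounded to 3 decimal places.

-0.382

At the given values, Q_d = -2774 − 281(51.4) + 0.0958(83200) + 386(122) = 37845.16.
∂Q_d/∂p = −281.
E = (-281) × (51.4/37845.16) = -0.38164…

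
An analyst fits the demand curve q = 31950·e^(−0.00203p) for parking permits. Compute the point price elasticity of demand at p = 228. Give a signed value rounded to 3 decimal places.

-0.463

dq/dp = −0.00203·q = -40.828. At p = 228, q = 20112.3.
Ed = (dq/dp)·(p/q) = (-40.828) × (228/20112.3) = -0.46284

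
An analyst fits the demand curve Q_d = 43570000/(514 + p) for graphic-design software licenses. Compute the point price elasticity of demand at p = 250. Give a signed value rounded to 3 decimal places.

-0.327

dQ_d/dp = −43570000/(514 + p)² = -74.645. At p = 250, Q_d = 57028.8.
Ed = (dQ_d/dp)·(p/Q_d) = (-74.645) × (250/57028.8) = -0.32722…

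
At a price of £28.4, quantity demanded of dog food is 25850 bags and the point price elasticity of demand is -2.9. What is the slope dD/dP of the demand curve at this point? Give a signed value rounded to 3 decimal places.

-2639.613

Ed = (dD/dP)·(P/D) ⇒ dD/dP = Ed·D/P = (-2.9)·25850/28.4 = -2639.61267…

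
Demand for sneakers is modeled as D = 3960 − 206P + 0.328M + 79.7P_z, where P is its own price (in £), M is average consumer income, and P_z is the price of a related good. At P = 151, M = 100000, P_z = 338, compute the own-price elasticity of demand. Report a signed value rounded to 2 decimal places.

-0.95

At the given values, D = 3960 − 206(151) + 0.328(100000) + 79.7(338) = 32592.6.
∂D/∂P = −206.
E = (-206) × (151/32592.6) = -0.9543…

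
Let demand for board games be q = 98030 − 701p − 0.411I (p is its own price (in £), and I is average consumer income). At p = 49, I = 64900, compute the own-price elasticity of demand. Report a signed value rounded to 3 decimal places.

-0.928

At the given values, q = 98030 − 701(49) − 0.411(64900) = 37007.1.
∂q/∂p = −701.
E = (-701) × (49/37007.1) = -0.92817…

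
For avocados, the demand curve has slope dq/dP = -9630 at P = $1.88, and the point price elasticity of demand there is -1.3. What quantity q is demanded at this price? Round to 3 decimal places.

Ed = (dq/dP)·(P/q) ⇒ q = (dq/dP)·P/Ed = (-9630)·1.88/(-1.3) = 13926.46153…

13926.462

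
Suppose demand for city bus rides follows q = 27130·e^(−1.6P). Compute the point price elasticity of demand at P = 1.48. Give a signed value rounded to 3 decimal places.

dq/dP = −1.6·q = -4065.94. At P = 1.48, q = 2541.21.
Ed = (dq/dP)·(P/q) = (-4065.94) × (1.48/2541.21) = -2.368

-2.368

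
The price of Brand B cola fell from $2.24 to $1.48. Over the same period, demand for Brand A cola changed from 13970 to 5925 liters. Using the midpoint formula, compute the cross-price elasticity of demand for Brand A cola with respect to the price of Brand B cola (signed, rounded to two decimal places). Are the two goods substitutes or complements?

1.98; substitutes

%ΔQ_{Brand A cola} = (5925 − 13970)/avg = -8045/9947.5 = -0.808745…
%ΔP_{Brand B cola} = (1.48 − 2.24)/avg = -0.76/1.86 = -0.408602…
E_cross = (-8045/9947.5) / (-0.76/1.86) = 1.9792…
E_cross > 0 ⇒ the goods are substitutes.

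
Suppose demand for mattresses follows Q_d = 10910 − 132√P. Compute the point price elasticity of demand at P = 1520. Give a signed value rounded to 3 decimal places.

-0.446

dQ_d/dP = −132/(2√P) = -1.69286. At P = 1520, Q_d = 5763.69.
Ed = (dQ_d/dP)·(P/Q_d) = (-1.69286) × (1520/5763.69) = -0.44644…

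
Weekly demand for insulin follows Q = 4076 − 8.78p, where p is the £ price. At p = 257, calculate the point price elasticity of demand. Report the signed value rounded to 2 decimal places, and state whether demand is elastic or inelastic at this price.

dQ/dp = −8.78. At p = 257, Q = 4076 − 8.78(257) = 1819.54.
Ed = (dQ/dp)·(p/Q) = −8.78 × (257/1819.54) = -1.2401…
|Ed| = 1.24 > 1, so demand is elastic.

-1.24; elastic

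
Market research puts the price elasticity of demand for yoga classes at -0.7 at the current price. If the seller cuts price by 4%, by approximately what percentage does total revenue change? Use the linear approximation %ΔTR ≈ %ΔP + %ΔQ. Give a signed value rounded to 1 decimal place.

%ΔQ ≈ Ed × %ΔP = (-0.7) × (-4%) = +2.8000%
%ΔTR ≈ %ΔP + %ΔQ = (-4%) + (+2.8000%) = -1.2000%

-1.2%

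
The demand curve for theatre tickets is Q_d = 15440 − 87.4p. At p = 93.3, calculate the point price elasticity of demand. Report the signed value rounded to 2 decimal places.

dQ_d/dp = −87.4. At p = 93.3, Q_d = 15440 − 87.4(93.3) = 7285.58.
Ed = (dQ_d/dp)·(p/Q_d) = −87.4 × (93.3/7285.58) = -1.1192…

-1.12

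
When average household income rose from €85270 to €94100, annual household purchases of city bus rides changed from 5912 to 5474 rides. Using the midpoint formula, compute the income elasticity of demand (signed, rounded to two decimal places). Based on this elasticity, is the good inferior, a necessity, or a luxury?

%ΔQ = (5474 − 5912)/[( 5912 + 5474)/2] = -438/5693 = -0.076936…
%ΔIncome = (94100 − 85270)/[( 85270 + 94100)/2] = 8830/89685 = 0.098455…
E_income = (-438/5693) / (8830/89685) = -0.7814…
E_income < 0 ⇒ inferior good.

-0.78; inferior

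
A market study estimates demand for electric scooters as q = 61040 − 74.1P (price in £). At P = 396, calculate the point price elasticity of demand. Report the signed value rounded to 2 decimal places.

-0.93

dq/dP = −74.1. At P = 396, q = 61040 − 74.1(396) = 31696.4.
Ed = (dq/dP)·(P/q) = −74.1 × (396/31696.4) = -0.9257…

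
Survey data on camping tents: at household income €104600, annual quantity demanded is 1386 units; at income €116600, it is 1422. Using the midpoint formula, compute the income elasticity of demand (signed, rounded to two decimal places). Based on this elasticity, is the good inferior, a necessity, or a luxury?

0.24; necessity

%ΔQ = (1422 − 1386)/[( 1386 + 1422)/2] = 36/1404 = 0.025641…
%ΔIncome = (116600 − 104600)/[( 104600 + 116600)/2] = 12000/110600 = 0.108499…
E_income = (36/1404) / (12000/110600) = 0.2363…
0 < E_income < 1 ⇒ normal good, necessity.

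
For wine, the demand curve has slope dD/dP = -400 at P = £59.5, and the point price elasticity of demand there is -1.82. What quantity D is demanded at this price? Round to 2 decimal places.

Ed = (dD/dP)·(P/D) ⇒ D = (dD/dP)·P/Ed = (-400)·59.5/(-1.82) = 13076.9230…

13076.92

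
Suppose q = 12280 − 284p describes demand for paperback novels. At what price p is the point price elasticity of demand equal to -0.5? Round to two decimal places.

Ed = −284p/(12280 − 284p). Set this equal to -0.5:
284p = 0.5·(12280 − 284p) ⇒ 284p(1 + 0.5) = 0.5·12280
p = 0.5·12280 / (284·1.5) = 14.4131…

14.41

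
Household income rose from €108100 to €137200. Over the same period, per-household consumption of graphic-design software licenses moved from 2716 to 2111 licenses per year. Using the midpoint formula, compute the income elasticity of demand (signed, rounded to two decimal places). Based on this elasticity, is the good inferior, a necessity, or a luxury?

%ΔQ = (2111 − 2716)/[( 2716 + 2111)/2] = -605/2413.5 = -0.250673…
%ΔIncome = (137200 − 108100)/[( 108100 + 137200)/2] = 29100/122650 = 0.237260…
E_income = (-605/2413.5) / (29100/122650) = -1.0565…
E_income < 0 ⇒ inferior good.

-1.06; inferior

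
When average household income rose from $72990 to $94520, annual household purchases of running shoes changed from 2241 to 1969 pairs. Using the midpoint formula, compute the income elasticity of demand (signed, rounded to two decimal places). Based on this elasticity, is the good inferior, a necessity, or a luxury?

-0.50; inferior

%ΔQ = (1969 − 2241)/[( 2241 + 1969)/2] = -272/2105 = -0.129216…
%ΔIncome = (94520 − 72990)/[( 72990 + 94520)/2] = 21530/83755 = 0.257059…
E_income = (-272/2105) / (21530/83755) = -0.5026…
E_income < 0 ⇒ inferior good.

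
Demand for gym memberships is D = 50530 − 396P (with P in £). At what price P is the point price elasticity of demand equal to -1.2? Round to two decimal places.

Ed = −396P/(50530 − 396P). Set this equal to -1.2:
396P = 1.2·(50530 − 396P) ⇒ 396P(1 + 1.2) = 1.2·50530
P = 1.2·50530 / (396·2.2) = 69.6005…

69.60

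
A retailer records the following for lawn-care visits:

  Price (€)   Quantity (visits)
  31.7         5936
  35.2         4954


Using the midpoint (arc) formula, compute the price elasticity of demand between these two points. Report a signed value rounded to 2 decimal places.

%ΔQ = (4954 − 5936) / [(5936 + 4954)/2] = -982/5445 = -0.180348…
%ΔP = (35.2 − 31.7) / [(31.7 + 35.2)/2] = 3.5/33.45 = 0.104633…
Arc Ed = %ΔQ / %ΔP = (-982/5445) / (3.5/33.45) = -1.7236…

-1.72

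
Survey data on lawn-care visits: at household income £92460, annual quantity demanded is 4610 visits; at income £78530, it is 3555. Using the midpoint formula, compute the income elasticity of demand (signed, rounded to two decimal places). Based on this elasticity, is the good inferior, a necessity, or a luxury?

%ΔQ = (3555 − 4610)/[( 4610 + 3555)/2] = -1055/4082.5 = -0.258420…
%ΔIncome = (78530 − 92460)/[( 92460 + 78530)/2] = -13930/85495 = -0.162933…
E_income = (-1055/4082.5) / (-13930/85495) = 1.5860…
E_income > 1 ⇒ normal good, luxury.

1.59; luxury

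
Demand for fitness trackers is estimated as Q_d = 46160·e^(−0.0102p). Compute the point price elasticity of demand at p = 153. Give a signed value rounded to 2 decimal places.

dQ_d/dp = −0.0102·Q_d = -98.8794. At p = 153, Q_d = 9694.06.
Ed = (dQ_d/dp)·(p/Q_d) = (-98.8794) × (153/9694.06) = -1.5606

-1.56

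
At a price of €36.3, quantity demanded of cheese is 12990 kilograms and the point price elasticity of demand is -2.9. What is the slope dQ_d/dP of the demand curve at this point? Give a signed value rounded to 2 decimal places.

-1037.77

Ed = (dQ_d/dP)·(P/Q_d) ⇒ dQ_d/dP = Ed·Q_d/P = (-2.9)·12990/36.3 = -1037.7685…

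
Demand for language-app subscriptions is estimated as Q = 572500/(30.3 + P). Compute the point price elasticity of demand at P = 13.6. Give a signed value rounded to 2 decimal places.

dQ/dP = −572500/(30.3 + P)² = -297.062. At P = 13.6, Q = 13041.
Ed = (dQ/dP)·(P/Q) = (-297.062) × (13.6/13041) = -0.3097…

-0.31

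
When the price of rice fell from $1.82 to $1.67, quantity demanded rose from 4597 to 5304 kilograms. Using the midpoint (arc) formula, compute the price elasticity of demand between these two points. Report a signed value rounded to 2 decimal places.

%ΔQ = (5304 − 4597) / [(4597 + 5304)/2] = 707/4950.5 = 0.142813…
%ΔP = (1.67 − 1.82) / [(1.82 + 1.67)/2] = -0.15/1.745 = -0.085959…
Arc Ed = %ΔQ / %ΔP = (707/4950.5) / (-0.15/1.745) = -1.6614…

-1.66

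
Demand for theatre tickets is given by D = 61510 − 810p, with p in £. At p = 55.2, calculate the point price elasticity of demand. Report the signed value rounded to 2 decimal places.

dD/dp = −810. At p = 55.2, D = 61510 − 810(55.2) = 16798.
Ed = (dD/dp)·(p/D) = −810 × (55.2/16798) = -2.6617…

-2.66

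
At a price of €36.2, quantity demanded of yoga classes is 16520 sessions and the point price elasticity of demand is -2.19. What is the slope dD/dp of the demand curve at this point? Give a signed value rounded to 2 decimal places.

Ed = (dD/dp)·(p/D) ⇒ dD/dp = Ed·D/p = (-2.19)·16520/36.2 = -999.4143…

-999.41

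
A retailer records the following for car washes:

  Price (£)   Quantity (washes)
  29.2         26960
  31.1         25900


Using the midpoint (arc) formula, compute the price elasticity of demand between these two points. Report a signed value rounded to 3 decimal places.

-0.636

%ΔQ = (25900 − 26960) / [(26960 + 25900)/2] = -1060/26430 = -0.040105…
%ΔP = (31.1 − 29.2) / [(29.2 + 31.1)/2] = 1.9/30.15 = 0.063018…
Arc Ed = %ΔQ / %ΔP = (-1060/26430) / (1.9/30.15) = -0.63641…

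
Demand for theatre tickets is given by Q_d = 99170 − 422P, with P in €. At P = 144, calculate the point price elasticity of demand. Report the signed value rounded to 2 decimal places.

-1.58

dQ_d/dP = −422. At P = 144, Q_d = 99170 − 422(144) = 38402.
Ed = (dQ_d/dP)·(P/Q_d) = −422 × (144/38402) = -1.5824…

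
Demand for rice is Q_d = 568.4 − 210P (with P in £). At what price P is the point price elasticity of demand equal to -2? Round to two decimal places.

Ed = −210P/(568.4 − 210P). Set this equal to -2:
210P = 2·(568.4 − 210P) ⇒ 210P(1 + 2) = 2·568.4
P = 2·568.4 / (210·3) = 1.8044…

1.80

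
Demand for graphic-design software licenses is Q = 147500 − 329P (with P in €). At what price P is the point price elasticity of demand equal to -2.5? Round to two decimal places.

Ed = −329P/(147500 − 329P). Set this equal to -2.5:
329P = 2.5·(147500 − 329P) ⇒ 329P(1 + 2.5) = 2.5·147500
P = 2.5·147500 / (329·3.5) = 320.2344…

320.23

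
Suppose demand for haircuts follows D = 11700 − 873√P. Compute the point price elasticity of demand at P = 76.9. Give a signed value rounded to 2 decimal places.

-0.95

dD/dP = −873/(2√P) = -49.7761. At P = 76.9, D = 4044.43.
Ed = (dD/dP)·(P/D) = (-49.7761) × (76.9/4044.43) = -0.9464…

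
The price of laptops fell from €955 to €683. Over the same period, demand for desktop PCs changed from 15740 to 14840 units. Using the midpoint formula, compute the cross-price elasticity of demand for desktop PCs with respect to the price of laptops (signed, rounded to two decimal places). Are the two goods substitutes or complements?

0.18; substitutes

%ΔQ_{desktop PCs} = (14840 − 15740)/avg = -900/15290 = -0.058862…
%ΔP_{laptops} = (683 − 955)/avg = -272/819 = -0.332112…
E_cross = (-900/15290) / (-272/819) = 0.1772…
E_cross > 0 ⇒ the goods are substitutes.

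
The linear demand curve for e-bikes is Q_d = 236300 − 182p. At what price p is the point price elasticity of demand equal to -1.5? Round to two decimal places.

Ed = −182p/(236300 − 182p). Set this equal to -1.5:
182p = 1.5·(236300 − 182p) ⇒ 182p(1 + 1.5) = 1.5·236300
p = 1.5·236300 / (182·2.5) = 779.0109…

779.01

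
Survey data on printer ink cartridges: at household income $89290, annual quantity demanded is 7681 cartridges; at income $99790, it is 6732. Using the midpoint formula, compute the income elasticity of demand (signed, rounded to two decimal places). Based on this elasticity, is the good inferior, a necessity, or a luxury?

%ΔQ = (6732 − 7681)/[( 7681 + 6732)/2] = -949/7206.5 = -0.131686…
%ΔIncome = (99790 − 89290)/[( 89290 + 99790)/2] = 10500/94540 = 0.111064…
E_income = (-949/7206.5) / (10500/94540) = -1.1856…
E_income < 0 ⇒ inferior good.

-1.19; inferior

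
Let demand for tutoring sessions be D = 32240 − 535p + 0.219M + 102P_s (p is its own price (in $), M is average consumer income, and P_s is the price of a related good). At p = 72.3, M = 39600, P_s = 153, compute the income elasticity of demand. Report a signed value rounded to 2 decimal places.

0.49

At the given values, D = 32240 − 535(72.3) + 0.219(39600) + 102(153) = 17837.9.
∂D/∂M = 0.219.
E = (0.219) × (39600/17837.9) = 0.4861…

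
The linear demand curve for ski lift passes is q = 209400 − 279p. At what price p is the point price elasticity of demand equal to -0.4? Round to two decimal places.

214.44

Ed = −279p/(209400 − 279p). Set this equal to -0.4:
279p = 0.4·(209400 − 279p) ⇒ 279p(1 + 0.4) = 0.4·209400
p = 0.4·209400 / (279·1.4) = 214.4393…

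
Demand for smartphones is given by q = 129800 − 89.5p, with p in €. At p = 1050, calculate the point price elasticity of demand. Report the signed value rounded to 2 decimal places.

-2.62

dq/dp = −89.5. At p = 1050, q = 129800 − 89.5(1050) = 35825.
Ed = (dq/dp)·(p/q) = −89.5 × (1050/35825) = -2.6231…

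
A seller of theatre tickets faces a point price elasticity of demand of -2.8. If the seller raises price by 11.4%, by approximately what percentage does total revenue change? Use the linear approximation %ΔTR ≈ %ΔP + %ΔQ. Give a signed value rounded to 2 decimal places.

-20.52%

%ΔQ ≈ Ed × %ΔP = (-2.8) × (+11.4%) = -31.9200%
%ΔTR ≈ %ΔP + %ΔQ = (+11.4%) + (-31.9200%) = -20.5200%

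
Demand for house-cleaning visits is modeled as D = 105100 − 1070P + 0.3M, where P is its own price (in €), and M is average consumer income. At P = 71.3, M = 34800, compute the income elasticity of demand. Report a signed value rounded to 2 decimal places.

At the given values, D = 105100 − 1070(71.3) + 0.3(34800) = 39249.
∂D/∂M = 0.3.
E = (0.3) × (34800/39249) = 0.2659…

0.27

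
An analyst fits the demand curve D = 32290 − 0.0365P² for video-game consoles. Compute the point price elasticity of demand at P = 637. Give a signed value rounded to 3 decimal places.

dD/dP = −2·0.0365·P = -46.501. At P = 637, D = 17479.4315.
Ed = (dD/dP)·(P/D) = (-46.501) × (637/17479.4315) = -1.69462…

-1.695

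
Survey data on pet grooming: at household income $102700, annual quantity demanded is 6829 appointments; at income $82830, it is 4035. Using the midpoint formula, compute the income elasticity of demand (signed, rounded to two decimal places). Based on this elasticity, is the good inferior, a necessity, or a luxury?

%ΔQ = (4035 − 6829)/[( 6829 + 4035)/2] = -2794/5432 = -0.514359…
%ΔIncome = (82830 − 102700)/[( 102700 + 82830)/2] = -19870/92765 = -0.214197…
E_income = (-2794/5432) / (-19870/92765) = 2.4013…
E_income > 1 ⇒ normal good, luxury.

2.40; luxury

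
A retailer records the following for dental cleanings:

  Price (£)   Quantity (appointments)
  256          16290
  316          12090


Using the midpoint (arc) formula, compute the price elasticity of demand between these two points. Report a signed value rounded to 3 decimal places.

-1.411

%ΔQ = (12090 − 16290) / [(16290 + 12090)/2] = -4200/14190 = -0.295983…
%ΔP = (316 − 256) / [(256 + 316)/2] = 60/286 = 0.209790…
Arc Ed = %ΔQ / %ΔP = (-4200/14190) / (60/286) = -1.41085…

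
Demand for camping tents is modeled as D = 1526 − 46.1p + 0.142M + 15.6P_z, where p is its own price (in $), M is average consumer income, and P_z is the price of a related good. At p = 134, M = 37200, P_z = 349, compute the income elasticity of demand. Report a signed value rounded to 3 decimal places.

At the given values, D = 1526 − 46.1(134) + 0.142(37200) + 15.6(349) = 6075.4.
∂D/∂M = 0.142.
E = (0.142) × (37200/6075.4) = 0.86947…

0.869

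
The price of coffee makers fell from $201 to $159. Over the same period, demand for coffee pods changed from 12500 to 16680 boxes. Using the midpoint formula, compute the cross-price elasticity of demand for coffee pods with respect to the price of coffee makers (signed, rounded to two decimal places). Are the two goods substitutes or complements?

%ΔQ_{coffee pods} = (16680 − 12500)/avg = 4180/14590 = 0.286497…
%ΔP_{coffee makers} = (159 − 201)/avg = -42/180 = -0.233333…
E_cross = (4180/14590) / (-42/180) = -1.2278…
E_cross < 0 ⇒ the goods are complements.

-1.23; complements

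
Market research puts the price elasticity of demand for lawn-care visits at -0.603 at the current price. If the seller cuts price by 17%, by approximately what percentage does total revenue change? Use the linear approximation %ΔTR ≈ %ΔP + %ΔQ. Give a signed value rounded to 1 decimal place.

-6.7%

%ΔQ ≈ Ed × %ΔP = (-0.603) × (-17%) = +10.2510%
%ΔTR ≈ %ΔP + %ΔQ = (-17%) + (+10.2510%) = -6.7490%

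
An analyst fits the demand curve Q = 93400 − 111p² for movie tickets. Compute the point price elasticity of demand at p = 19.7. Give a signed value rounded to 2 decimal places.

-1.71

dQ/dp = −2·111·p = -4373.4. At p = 19.7, Q = 50322.01.
Ed = (dQ/dp)·(p/Q) = (-4373.4) × (19.7/50322.01) = -1.7120…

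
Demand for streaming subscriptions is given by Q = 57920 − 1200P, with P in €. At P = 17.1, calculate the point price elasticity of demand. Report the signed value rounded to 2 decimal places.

dQ/dP = −1200. At P = 17.1, Q = 57920 − 1200(17.1) = 37400.
Ed = (dQ/dP)·(P/Q) = −1200 × (17.1/37400) = -0.5486…

-0.55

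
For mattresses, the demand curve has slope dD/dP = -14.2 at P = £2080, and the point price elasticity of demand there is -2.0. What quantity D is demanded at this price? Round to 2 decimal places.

Ed = (dD/dP)·(P/D) ⇒ D = (dD/dP)·P/Ed = (-14.2)·2080/(-2.0) = 14768

14768.00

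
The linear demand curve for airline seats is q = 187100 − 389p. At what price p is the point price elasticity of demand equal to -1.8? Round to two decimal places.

309.20

Ed = −389p/(187100 − 389p). Set this equal to -1.8:
389p = 1.8·(187100 − 389p) ⇒ 389p(1 + 1.8) = 1.8·187100
p = 1.8·187100 / (389·2.8) = 309.1994…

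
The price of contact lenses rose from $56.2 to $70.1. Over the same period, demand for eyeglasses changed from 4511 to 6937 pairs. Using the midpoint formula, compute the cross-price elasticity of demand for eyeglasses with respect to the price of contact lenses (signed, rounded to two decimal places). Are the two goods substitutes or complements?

%ΔQ_{eyeglasses} = (6937 − 4511)/avg = 2426/5724 = 0.423829…
%ΔP_{contact lenses} = (70.1 − 56.2)/avg = 13.9/63.15 = 0.220110…
E_cross = (2426/5724) / (13.9/63.15) = 1.9255…
E_cross > 0 ⇒ the goods are substitutes.

1.93; substitutes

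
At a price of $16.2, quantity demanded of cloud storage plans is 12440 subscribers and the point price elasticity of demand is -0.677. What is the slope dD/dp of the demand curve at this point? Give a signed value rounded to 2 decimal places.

Ed = (dD/dp)·(p/D) ⇒ dD/dp = Ed·D/p = (-0.677)·12440/16.2 = -519.8691…

-519.87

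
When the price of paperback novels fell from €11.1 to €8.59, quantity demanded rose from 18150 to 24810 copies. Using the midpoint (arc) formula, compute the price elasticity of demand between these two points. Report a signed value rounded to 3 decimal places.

-1.216

%ΔQ = (24810 − 18150) / [(18150 + 24810)/2] = 6660/21480 = 0.310055…
%ΔP = (8.59 − 11.1) / [(11.1 + 8.59)/2] = -2.51/9.845 = -0.254951…
Arc Ed = %ΔQ / %ΔP = (6660/21480) / (-2.51/9.845) = -1.21613…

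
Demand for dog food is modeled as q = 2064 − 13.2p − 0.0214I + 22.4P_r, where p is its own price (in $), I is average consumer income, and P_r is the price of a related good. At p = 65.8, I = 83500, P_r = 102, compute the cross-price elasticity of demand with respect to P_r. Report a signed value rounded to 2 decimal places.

At the given values, q = 2064 − 13.2(65.8) − 0.0214(83500) + 22.4(102) = 1693.34.
∂q/∂P_r = 22.4.
E = (22.4) × (102/1693.34) = 1.3492…

1.35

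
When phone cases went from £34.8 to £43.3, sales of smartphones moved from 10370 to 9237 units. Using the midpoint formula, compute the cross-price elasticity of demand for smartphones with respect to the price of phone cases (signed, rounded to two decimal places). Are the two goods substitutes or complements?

%ΔQ_{smartphones} = (9237 − 10370)/avg = -1133/9803.5 = -0.115570…
%ΔP_{phone cases} = (43.3 − 34.8)/avg = 8.5/39.05 = 0.217669…
E_cross = (-1133/9803.5) / (8.5/39.05) = -0.5309…
E_cross < 0 ⇒ the goods are complements.

-0.53; complements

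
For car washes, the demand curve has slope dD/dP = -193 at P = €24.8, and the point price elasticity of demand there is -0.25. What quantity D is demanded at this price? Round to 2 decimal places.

Ed = (dD/dP)·(P/D) ⇒ D = (dD/dP)·P/Ed = (-193)·24.8/(-0.25) = 19145.6

19145.60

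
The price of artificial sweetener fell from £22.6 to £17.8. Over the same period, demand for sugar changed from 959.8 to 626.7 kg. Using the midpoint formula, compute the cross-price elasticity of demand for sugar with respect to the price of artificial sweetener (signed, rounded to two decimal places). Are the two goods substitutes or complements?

%ΔQ_{sugar} = (626.7 − 959.8)/avg = -333.1/793.25 = -0.419918…
%ΔP_{artificial sweetener} = (17.8 − 22.6)/avg = -4.8/20.2 = -0.237623…
E_cross = (-333.1/793.25) / (-4.8/20.2) = 1.7671…
E_cross > 0 ⇒ the goods are substitutes.

1.77; substitutes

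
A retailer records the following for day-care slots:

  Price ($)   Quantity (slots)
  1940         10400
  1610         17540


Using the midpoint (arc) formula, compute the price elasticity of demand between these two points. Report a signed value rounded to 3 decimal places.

%ΔQ = (17540 − 10400) / [(10400 + 17540)/2] = 7140/13970 = 0.511095…
%ΔP = (1610 − 1940) / [(1940 + 1610)/2] = -330/1775 = -0.185915…
Arc Ed = %ΔQ / %ΔP = (7140/13970) / (-330/1775) = -2.74907…

-2.749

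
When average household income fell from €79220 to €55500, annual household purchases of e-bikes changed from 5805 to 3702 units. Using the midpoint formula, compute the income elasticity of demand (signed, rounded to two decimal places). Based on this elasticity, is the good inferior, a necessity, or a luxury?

1.26; luxury

%ΔQ = (3702 − 5805)/[( 5805 + 3702)/2] = -2103/4753.5 = -0.442410…
%ΔIncome = (55500 − 79220)/[( 79220 + 55500)/2] = -23720/67360 = -0.352137…
E_income = (-2103/4753.5) / (-23720/67360) = 1.2563…
E_income > 1 ⇒ normal good, luxury.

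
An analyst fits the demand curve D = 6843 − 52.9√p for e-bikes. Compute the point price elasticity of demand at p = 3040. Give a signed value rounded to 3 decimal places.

dD/dp = −52.9/(2√p) = -0.479721. At p = 3040, D = 3926.3.
Ed = (dD/dp)·(p/D) = (-0.479721) × (3040/3926.3) = -0.37143…

-0.371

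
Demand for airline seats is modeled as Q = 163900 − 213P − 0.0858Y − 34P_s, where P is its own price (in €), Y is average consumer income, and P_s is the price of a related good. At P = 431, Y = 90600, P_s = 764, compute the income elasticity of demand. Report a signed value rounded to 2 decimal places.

At the given values, Q = 163900 − 213(431) − 0.0858(90600) − 34(764) = 38347.52.
∂Q/∂Y = -0.0858.
E = (-0.0858) × (90600/38347.52) = -0.2027…

-0.20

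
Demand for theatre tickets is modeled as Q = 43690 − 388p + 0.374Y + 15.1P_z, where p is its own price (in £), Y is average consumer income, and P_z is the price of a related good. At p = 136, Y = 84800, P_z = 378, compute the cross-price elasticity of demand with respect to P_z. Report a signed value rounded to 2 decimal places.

0.20

At the given values, Q = 43690 − 388(136) + 0.374(84800) + 15.1(378) = 28345.
∂Q/∂P_z = 15.1.
E = (15.1) × (378/28345) = 0.2013…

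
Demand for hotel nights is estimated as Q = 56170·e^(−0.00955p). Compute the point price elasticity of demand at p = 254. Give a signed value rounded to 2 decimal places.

dQ/dp = −0.00955·Q = -47.4285. At p = 254, Q = 4966.34.
Ed = (dQ/dp)·(p/Q) = (-47.4285) × (254/4966.34) = -2.4257

-2.43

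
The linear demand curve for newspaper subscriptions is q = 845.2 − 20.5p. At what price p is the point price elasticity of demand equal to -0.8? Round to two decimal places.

18.32

Ed = −20.5p/(845.2 − 20.5p). Set this equal to -0.8:
20.5p = 0.8·(845.2 − 20.5p) ⇒ 20.5p(1 + 0.8) = 0.8·845.2
p = 0.8·845.2 / (20.5·1.8) = 18.3241…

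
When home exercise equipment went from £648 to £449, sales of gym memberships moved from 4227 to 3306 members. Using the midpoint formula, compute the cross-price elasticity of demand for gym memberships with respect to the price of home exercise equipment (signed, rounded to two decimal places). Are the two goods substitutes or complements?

0.67; substitutes

%ΔQ_{gym memberships} = (3306 − 4227)/avg = -921/3766.5 = -0.244524…
%ΔP_{home exercise equipment} = (449 − 648)/avg = -199/548.5 = -0.362807…
E_cross = (-921/3766.5) / (-199/548.5) = 0.6739…
E_cross > 0 ⇒ the goods are substitutes.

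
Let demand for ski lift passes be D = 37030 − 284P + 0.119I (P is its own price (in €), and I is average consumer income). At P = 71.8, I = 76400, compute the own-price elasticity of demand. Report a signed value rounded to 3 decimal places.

-0.792

At the given values, D = 37030 − 284(71.8) + 0.119(76400) = 25730.4.
∂D/∂P = −284.
E = (-284) × (71.8/25730.4) = -0.79249…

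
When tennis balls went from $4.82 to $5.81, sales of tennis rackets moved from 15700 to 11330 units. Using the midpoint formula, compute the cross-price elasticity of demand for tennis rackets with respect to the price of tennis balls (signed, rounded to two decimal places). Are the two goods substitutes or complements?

-1.74; complements

%ΔQ_{tennis rackets} = (11330 − 15700)/avg = -4370/13515 = -0.323344…
%ΔP_{tennis balls} = (5.81 − 4.82)/avg = 0.99/5.315 = 0.186265…
E_cross = (-4370/13515) / (0.99/5.315) = -1.7359…
E_cross < 0 ⇒ the goods are complements.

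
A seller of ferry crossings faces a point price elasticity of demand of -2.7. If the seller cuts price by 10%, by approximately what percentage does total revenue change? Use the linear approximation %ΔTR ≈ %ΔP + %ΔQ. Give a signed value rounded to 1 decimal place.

%ΔQ ≈ Ed × %ΔP = (-2.7) × (-10%) = +27.0000%
%ΔTR ≈ %ΔP + %ΔQ = (-10%) + (+27.0000%) = +17.0000%

+17.0%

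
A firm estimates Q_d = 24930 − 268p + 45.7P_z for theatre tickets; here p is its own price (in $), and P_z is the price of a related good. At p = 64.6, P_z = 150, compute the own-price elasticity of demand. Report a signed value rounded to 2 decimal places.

-1.20

At the given values, Q_d = 24930 − 268(64.6) + 45.7(150) = 14472.2.
∂Q_d/∂p = −268.
E = (-268) × (64.6/14472.2) = -1.1962…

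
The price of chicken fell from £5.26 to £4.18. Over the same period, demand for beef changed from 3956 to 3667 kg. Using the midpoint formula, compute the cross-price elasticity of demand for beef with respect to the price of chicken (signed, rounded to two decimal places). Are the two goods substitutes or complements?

0.33; substitutes

%ΔQ_{beef} = (3667 − 3956)/avg = -289/3811.5 = -0.075823…
%ΔP_{chicken} = (4.18 − 5.26)/avg = -1.08/4.72 = -0.228813…
E_cross = (-289/3811.5) / (-1.08/4.72) = 0.3313…
E_cross > 0 ⇒ the goods are substitutes.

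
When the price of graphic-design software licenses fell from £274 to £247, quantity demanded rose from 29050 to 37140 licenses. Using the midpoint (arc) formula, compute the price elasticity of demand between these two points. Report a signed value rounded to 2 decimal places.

-2.36

%ΔQ = (37140 − 29050) / [(29050 + 37140)/2] = 8090/33095 = 0.244447…
%ΔP = (247 − 274) / [(274 + 247)/2] = -27/260.5 = -0.103646…
Arc Ed = %ΔQ / %ΔP = (8090/33095) / (-27/260.5) = -2.3584…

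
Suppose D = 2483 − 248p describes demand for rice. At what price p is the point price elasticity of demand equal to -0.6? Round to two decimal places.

Ed = −248p/(2483 − 248p). Set this equal to -0.6:
248p = 0.6·(2483 − 248p) ⇒ 248p(1 + 0.6) = 0.6·2483
p = 0.6·2483 / (248·1.6) = 3.7545…

3.75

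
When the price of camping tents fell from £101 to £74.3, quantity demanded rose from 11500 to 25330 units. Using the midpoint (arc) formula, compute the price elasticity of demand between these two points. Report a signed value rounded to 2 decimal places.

%ΔQ = (25330 − 11500) / [(11500 + 25330)/2] = 13830/18415 = 0.751018…
%ΔP = (74.3 − 101) / [(101 + 74.3)/2] = -26.7/87.65 = -0.304620…
Arc Ed = %ΔQ / %ΔP = (13830/18415) / (-26.7/87.65) = -2.4654…

-2.47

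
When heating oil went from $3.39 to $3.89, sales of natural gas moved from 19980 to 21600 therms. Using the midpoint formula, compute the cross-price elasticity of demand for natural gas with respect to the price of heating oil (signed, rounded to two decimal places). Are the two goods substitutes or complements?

%ΔQ_{natural gas} = (21600 − 19980)/avg = 1620/20790 = 0.077922…
%ΔP_{heating oil} = (3.89 − 3.39)/avg = 0.5/3.64 = 0.137362…
E_cross = (1620/20790) / (0.5/3.64) = 0.5672…
E_cross > 0 ⇒ the goods are substitutes.

0.57; substitutes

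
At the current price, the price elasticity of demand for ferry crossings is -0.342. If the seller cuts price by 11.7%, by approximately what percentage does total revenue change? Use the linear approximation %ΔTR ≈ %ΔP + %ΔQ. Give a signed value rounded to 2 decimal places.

-7.70%

%ΔQ ≈ Ed × %ΔP = (-0.342) × (-11.7%) = +4.0014%
%ΔTR ≈ %ΔP + %ΔQ = (-11.7%) + (+4.0014%) = -7.6986%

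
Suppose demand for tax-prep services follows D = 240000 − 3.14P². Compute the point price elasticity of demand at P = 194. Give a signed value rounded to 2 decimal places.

-1.94

dD/dP = −2·3.14·P = -1218.32. At P = 194, D = 121822.96.
Ed = (dD/dP)·(P/D) = (-1218.32) × (194/121822.96) = -1.9401…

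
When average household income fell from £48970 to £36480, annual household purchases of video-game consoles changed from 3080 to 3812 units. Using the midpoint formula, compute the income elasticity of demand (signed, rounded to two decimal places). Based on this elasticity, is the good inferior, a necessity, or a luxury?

-0.73; inferior

%ΔQ = (3812 − 3080)/[( 3080 + 3812)/2] = 732/3446 = 0.212420…
%ΔIncome = (36480 − 48970)/[( 48970 + 36480)/2] = -12490/42725 = -0.292334…
E_income = (732/3446) / (-12490/42725) = -0.7266…
E_income < 0 ⇒ inferior good.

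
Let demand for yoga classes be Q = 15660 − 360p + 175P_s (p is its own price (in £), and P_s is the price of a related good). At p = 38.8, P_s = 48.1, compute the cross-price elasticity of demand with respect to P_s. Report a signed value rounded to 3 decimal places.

At the given values, Q = 15660 − 360(38.8) + 175(48.1) = 10109.5.
∂Q/∂P_s = 175.
E = (175) × (48.1/10109.5) = 0.83263…

0.833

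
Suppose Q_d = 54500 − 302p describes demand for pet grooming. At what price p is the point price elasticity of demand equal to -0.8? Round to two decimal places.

Ed = −302p/(54500 − 302p). Set this equal to -0.8:
302p = 0.8·(54500 − 302p) ⇒ 302p(1 + 0.8) = 0.8·54500
p = 0.8·54500 / (302·1.8) = 80.2060…

80.21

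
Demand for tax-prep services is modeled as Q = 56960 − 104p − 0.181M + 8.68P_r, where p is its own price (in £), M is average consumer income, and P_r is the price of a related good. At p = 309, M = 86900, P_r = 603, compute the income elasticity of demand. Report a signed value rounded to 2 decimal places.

At the given values, Q = 56960 − 104(309) − 0.181(86900) + 8.68(603) = 14329.14.
∂Q/∂M = -0.181.
E = (-0.181) × (86900/14329.14) = -1.0976…

-1.10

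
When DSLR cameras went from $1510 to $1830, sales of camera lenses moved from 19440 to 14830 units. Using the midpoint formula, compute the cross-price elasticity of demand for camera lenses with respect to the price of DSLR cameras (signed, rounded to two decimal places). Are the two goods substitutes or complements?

-1.40; complements

%ΔQ_{camera lenses} = (14830 − 19440)/avg = -4610/17135 = -0.269039…
%ΔP_{DSLR cameras} = (1830 − 1510)/avg = 320/1670 = 0.191616…
E_cross = (-4610/17135) / (320/1670) = -1.4040…
E_cross < 0 ⇒ the goods are complements.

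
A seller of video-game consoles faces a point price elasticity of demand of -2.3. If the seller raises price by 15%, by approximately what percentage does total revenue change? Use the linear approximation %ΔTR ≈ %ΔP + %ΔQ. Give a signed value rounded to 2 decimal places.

%ΔQ ≈ Ed × %ΔP = (-2.3) × (+15%) = -34.5000%
%ΔTR ≈ %ΔP + %ΔQ = (+15%) + (-34.5000%) = -19.5000%

-19.50%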